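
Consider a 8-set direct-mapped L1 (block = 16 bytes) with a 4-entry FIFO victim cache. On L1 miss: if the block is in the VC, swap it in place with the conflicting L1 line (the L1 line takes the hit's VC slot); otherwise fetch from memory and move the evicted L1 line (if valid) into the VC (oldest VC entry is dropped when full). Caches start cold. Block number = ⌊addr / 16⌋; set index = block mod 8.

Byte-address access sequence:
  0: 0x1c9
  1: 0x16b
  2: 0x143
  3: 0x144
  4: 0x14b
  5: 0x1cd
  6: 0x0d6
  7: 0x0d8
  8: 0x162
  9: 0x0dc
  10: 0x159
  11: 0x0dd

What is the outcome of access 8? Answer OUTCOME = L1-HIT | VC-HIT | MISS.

#0 0x1c9→b28/s4 MISS; vc=[]
#1 0x16b→b22/s6 MISS; vc=[]
#2 0x143→b20/s4 MISS; vc=[28]
#3 0x144→b20/s4 L1-HIT; vc=[28]
#4 0x14b→b20/s4 L1-HIT; vc=[28]
#5 0x1cd→b28/s4 VC-HIT; vc=[20]
#6 0xd6→b13/s5 MISS; vc=[20]
#7 0xd8→b13/s5 L1-HIT; vc=[20]
#8 0x162→b22/s6 L1-HIT; vc=[20]
#9 0xdc→b13/s5 L1-HIT; vc=[20]
#10 0x159→b21/s5 MISS; vc=[20,13]
#11 0xdd→b13/s5 VC-HIT; vc=[20,21]

OUTCOME = L1-HIT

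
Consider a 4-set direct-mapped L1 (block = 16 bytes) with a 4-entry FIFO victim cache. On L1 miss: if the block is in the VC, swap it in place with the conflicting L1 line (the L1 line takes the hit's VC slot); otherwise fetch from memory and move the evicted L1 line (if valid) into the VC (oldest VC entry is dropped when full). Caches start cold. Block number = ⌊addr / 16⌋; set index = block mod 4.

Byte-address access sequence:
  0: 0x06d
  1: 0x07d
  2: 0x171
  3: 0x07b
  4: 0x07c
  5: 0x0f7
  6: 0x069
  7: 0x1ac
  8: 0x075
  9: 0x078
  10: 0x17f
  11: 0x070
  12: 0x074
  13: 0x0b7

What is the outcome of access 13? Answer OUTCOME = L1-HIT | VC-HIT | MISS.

  [0] addr=0x6d blk=6 s=2: MISS | VC []
  [1] addr=0x7d blk=7 s=3: MISS | VC []
  [2] addr=0x171 blk=23 s=3: MISS | VC [7]
  [3] addr=0x7b blk=7 s=3: VC-HIT | VC [23]
  [4] addr=0x7c blk=7 s=3: L1-HIT | VC [23]
  [5] addr=0xf7 blk=15 s=3: MISS | VC [23, 7]
  [6] addr=0x69 blk=6 s=2: L1-HIT | VC [23, 7]
  [7] addr=0x1ac blk=26 s=2: MISS | VC [23, 7, 6]
  [8] addr=0x75 blk=7 s=3: VC-HIT | VC [23, 15, 6]
  [9] addr=0x78 blk=7 s=3: L1-HIT | VC [23, 15, 6]
  [10] addr=0x17f blk=23 s=3: VC-HIT | VC [7, 15, 6]
  [11] addr=0x70 blk=7 s=3: VC-HIT | VC [23, 15, 6]
  [12] addr=0x74 blk=7 s=3: L1-HIT | VC [23, 15, 6]
  [13] addr=0xb7 blk=11 s=3: MISS | VC [23, 15, 6, 7]

OUTCOME = MISS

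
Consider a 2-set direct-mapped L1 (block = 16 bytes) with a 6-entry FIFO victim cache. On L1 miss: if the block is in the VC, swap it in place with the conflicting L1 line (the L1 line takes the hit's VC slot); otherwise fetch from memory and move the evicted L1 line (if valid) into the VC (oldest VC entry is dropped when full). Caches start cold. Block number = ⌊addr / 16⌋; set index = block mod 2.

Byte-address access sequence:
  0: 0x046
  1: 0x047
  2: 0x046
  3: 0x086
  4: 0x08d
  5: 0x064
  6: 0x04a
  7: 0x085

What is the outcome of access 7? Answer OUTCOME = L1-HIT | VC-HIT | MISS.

OUTCOME = VC-HIT

#0 0x46→b4/s0 MISS; vc=[]
#1 0x47→b4/s0 L1-HIT; vc=[]
#2 0x46→b4/s0 L1-HIT; vc=[]
#3 0x86→b8/s0 MISS; vc=[4]
#4 0x8d→b8/s0 L1-HIT; vc=[4]
#5 0x64→b6/s0 MISS; vc=[4,8]
#6 0x4a→b4/s0 VC-HIT; vc=[6,8]
#7 0x85→b8/s0 VC-HIT; vc=[6,4]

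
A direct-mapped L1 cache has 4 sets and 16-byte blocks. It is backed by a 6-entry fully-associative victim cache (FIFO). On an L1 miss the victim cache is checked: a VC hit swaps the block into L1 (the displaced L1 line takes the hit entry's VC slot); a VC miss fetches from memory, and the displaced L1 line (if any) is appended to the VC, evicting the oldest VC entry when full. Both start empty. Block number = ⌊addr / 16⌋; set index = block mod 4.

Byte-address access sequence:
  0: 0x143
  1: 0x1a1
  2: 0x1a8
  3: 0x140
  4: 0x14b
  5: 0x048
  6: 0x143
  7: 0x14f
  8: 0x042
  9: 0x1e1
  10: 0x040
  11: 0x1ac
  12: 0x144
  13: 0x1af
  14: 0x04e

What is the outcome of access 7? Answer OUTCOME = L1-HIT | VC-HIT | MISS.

OUTCOME = L1-HIT

#0 0x143→b20/s0 MISS; vc=[]
#1 0x1a1→b26/s2 MISS; vc=[]
#2 0x1a8→b26/s2 L1-HIT; vc=[]
#3 0x140→b20/s0 L1-HIT; vc=[]
#4 0x14b→b20/s0 L1-HIT; vc=[]
#5 0x48→b4/s0 MISS; vc=[20]
#6 0x143→b20/s0 VC-HIT; vc=[4]
#7 0x14f→b20/s0 L1-HIT; vc=[4]
#8 0x42→b4/s0 VC-HIT; vc=[20]
#9 0x1e1→b30/s2 MISS; vc=[20,26]
#10 0x40→b4/s0 L1-HIT; vc=[20,26]
#11 0x1ac→b26/s2 VC-HIT; vc=[20,30]
#12 0x144→b20/s0 VC-HIT; vc=[4,30]
#13 0x1af→b26/s2 L1-HIT; vc=[4,30]
#14 0x4e→b4/s0 VC-HIT; vc=[20,30]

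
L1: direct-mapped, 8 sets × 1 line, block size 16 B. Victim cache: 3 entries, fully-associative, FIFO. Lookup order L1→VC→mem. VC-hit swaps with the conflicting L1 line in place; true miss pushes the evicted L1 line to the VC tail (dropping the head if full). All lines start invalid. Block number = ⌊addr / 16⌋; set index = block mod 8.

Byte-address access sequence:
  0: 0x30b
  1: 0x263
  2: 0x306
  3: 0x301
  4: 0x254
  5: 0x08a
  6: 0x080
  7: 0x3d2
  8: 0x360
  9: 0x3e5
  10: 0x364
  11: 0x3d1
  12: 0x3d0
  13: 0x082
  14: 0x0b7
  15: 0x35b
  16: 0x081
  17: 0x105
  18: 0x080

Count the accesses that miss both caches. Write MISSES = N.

MISSES = 10

  [0] addr=0x30b blk=48 s=0: MISS | VC []
  [1] addr=0x263 blk=38 s=6: MISS | VC []
  [2] addr=0x306 blk=48 s=0: L1-HIT | VC []
  [3] addr=0x301 blk=48 s=0: L1-HIT | VC []
  [4] addr=0x254 blk=37 s=5: MISS | VC []
  [5] addr=0x8a blk=8 s=0: MISS | VC [48]
  [6] addr=0x80 blk=8 s=0: L1-HIT | VC [48]
  [7] addr=0x3d2 blk=61 s=5: MISS | VC [48, 37]
  [8] addr=0x360 blk=54 s=6: MISS | VC [48, 37, 38]
  [9] addr=0x3e5 blk=62 s=6: MISS | VC [37, 38, 54]
  [10] addr=0x364 blk=54 s=6: VC-HIT | VC [37, 38, 62]
  [11] addr=0x3d1 blk=61 s=5: L1-HIT | VC [37, 38, 62]
  [12] addr=0x3d0 blk=61 s=5: L1-HIT | VC [37, 38, 62]
  [13] addr=0x82 blk=8 s=0: L1-HIT | VC [37, 38, 62]
  [14] addr=0xb7 blk=11 s=3: MISS | VC [37, 38, 62]
  [15] addr=0x35b blk=53 s=5: MISS | VC [38, 62, 61]
  [16] addr=0x81 blk=8 s=0: L1-HIT | VC [38, 62, 61]
  [17] addr=0x105 blk=16 s=0: MISS | VC [62, 61, 8]
  [18] addr=0x80 blk=8 s=0: VC-HIT | VC [62, 61, 16]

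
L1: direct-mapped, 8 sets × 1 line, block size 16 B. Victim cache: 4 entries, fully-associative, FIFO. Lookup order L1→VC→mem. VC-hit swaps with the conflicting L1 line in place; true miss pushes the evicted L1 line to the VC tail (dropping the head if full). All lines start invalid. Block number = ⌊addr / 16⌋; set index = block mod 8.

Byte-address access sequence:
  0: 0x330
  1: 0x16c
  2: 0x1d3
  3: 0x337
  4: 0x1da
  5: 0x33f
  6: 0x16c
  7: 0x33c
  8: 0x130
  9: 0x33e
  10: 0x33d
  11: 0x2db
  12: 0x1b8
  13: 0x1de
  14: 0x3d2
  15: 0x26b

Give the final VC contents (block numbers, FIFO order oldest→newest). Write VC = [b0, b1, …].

0: 0x330 (blk 51, set 3) → MISS  vc=[]
1: 0x16c (blk 22, set 6) → MISS  vc=[]
2: 0x1d3 (blk 29, set 5) → MISS  vc=[]
3: 0x337 (blk 51, set 3) → L1-HIT  vc=[]
4: 0x1da (blk 29, set 5) → L1-HIT  vc=[]
5: 0x33f (blk 51, set 3) → L1-HIT  vc=[]
6: 0x16c (blk 22, set 6) → L1-HIT  vc=[]
7: 0x33c (blk 51, set 3) → L1-HIT  vc=[]
8: 0x130 (blk 19, set 3) → MISS  vc=[51]
9: 0x33e (blk 51, set 3) → VC-HIT  vc=[19]
10: 0x33d (blk 51, set 3) → L1-HIT  vc=[19]
11: 0x2db (blk 45, set 5) → MISS  vc=[19, 29]
12: 0x1b8 (blk 27, set 3) → MISS  vc=[19, 29, 51]
13: 0x1de (blk 29, set 5) → VC-HIT  vc=[19, 45, 51]
14: 0x3d2 (blk 61, set 5) → MISS  vc=[19, 45, 51, 29]
15: 0x26b (blk 38, set 6) → MISS  vc=[45, 51, 29, 22]

VC = [45, 51, 29, 22]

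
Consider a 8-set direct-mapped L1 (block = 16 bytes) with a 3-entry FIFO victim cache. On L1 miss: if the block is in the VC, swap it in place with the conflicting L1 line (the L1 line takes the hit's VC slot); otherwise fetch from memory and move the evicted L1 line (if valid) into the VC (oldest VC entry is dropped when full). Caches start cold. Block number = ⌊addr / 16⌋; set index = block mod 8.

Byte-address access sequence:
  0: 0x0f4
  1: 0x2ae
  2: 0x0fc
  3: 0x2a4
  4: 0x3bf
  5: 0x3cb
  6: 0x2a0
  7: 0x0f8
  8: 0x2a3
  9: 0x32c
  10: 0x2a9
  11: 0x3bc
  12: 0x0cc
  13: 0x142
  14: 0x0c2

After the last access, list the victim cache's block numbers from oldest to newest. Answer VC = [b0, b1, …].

VC = [50, 60, 20]

  [0] addr=0xf4 blk=15 s=7: MISS | VC []
  [1] addr=0x2ae blk=42 s=2: MISS | VC []
  [2] addr=0xfc blk=15 s=7: L1-HIT | VC []
  [3] addr=0x2a4 blk=42 s=2: L1-HIT | VC []
  [4] addr=0x3bf blk=59 s=3: MISS | VC []
  [5] addr=0x3cb blk=60 s=4: MISS | VC []
  [6] addr=0x2a0 blk=42 s=2: L1-HIT | VC []
  [7] addr=0xf8 blk=15 s=7: L1-HIT | VC []
  [8] addr=0x2a3 blk=42 s=2: L1-HIT | VC []
  [9] addr=0x32c blk=50 s=2: MISS | VC [42]
  [10] addr=0x2a9 blk=42 s=2: VC-HIT | VC [50]
  [11] addr=0x3bc blk=59 s=3: L1-HIT | VC [50]
  [12] addr=0xcc blk=12 s=4: MISS | VC [50, 60]
  [13] addr=0x142 blk=20 s=4: MISS | VC [50, 60, 12]
  [14] addr=0xc2 blk=12 s=4: VC-HIT | VC [50, 60, 20]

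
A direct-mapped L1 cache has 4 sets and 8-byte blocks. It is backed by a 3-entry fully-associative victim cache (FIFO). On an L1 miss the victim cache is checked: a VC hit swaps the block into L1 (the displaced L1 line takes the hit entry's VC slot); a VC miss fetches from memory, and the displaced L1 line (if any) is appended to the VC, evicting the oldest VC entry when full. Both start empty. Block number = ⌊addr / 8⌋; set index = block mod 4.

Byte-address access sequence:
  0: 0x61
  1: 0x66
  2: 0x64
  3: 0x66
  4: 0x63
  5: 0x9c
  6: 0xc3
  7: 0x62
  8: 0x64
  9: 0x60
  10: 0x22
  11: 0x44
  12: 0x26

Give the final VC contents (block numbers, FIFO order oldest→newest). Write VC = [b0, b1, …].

VC = [24, 12, 8]

  [0] addr=0x61 blk=12 s=0: MISS | VC []
  [1] addr=0x66 blk=12 s=0: L1-HIT | VC []
  [2] addr=0x64 blk=12 s=0: L1-HIT | VC []
  [3] addr=0x66 blk=12 s=0: L1-HIT | VC []
  [4] addr=0x63 blk=12 s=0: L1-HIT | VC []
  [5] addr=0x9c blk=19 s=3: MISS | VC []
  [6] addr=0xc3 blk=24 s=0: MISS | VC [12]
  [7] addr=0x62 blk=12 s=0: VC-HIT | VC [24]
  [8] addr=0x64 blk=12 s=0: L1-HIT | VC [24]
  [9] addr=0x60 blk=12 s=0: L1-HIT | VC [24]
  [10] addr=0x22 blk=4 s=0: MISS | VC [24, 12]
  [11] addr=0x44 blk=8 s=0: MISS | VC [24, 12, 4]
  [12] addr=0x26 blk=4 s=0: VC-HIT | VC [24, 12, 8]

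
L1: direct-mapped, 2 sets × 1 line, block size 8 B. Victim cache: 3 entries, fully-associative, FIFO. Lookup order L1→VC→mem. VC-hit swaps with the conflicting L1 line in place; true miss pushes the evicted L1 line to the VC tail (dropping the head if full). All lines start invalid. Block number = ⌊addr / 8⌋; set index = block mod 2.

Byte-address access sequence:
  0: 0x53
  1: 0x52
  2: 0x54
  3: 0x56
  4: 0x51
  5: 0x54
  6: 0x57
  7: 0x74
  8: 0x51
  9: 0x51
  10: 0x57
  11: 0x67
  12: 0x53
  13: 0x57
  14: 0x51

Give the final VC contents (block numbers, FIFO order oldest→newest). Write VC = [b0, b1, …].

VC = [14, 12]

0: 0x53 (blk 10, set 0) → MISS  vc=[]
1: 0x52 (blk 10, set 0) → L1-HIT  vc=[]
2: 0x54 (blk 10, set 0) → L1-HIT  vc=[]
3: 0x56 (blk 10, set 0) → L1-HIT  vc=[]
4: 0x51 (blk 10, set 0) → L1-HIT  vc=[]
5: 0x54 (blk 10, set 0) → L1-HIT  vc=[]
6: 0x57 (blk 10, set 0) → L1-HIT  vc=[]
7: 0x74 (blk 14, set 0) → MISS  vc=[10]
8: 0x51 (blk 10, set 0) → VC-HIT  vc=[14]
9: 0x51 (blk 10, set 0) → L1-HIT  vc=[14]
10: 0x57 (blk 10, set 0) → L1-HIT  vc=[14]
11: 0x67 (blk 12, set 0) → MISS  vc=[14, 10]
12: 0x53 (blk 10, set 0) → VC-HIT  vc=[14, 12]
13: 0x57 (blk 10, set 0) → L1-HIT  vc=[14, 12]
14: 0x51 (blk 10, set 0) → L1-HIT  vc=[14, 12]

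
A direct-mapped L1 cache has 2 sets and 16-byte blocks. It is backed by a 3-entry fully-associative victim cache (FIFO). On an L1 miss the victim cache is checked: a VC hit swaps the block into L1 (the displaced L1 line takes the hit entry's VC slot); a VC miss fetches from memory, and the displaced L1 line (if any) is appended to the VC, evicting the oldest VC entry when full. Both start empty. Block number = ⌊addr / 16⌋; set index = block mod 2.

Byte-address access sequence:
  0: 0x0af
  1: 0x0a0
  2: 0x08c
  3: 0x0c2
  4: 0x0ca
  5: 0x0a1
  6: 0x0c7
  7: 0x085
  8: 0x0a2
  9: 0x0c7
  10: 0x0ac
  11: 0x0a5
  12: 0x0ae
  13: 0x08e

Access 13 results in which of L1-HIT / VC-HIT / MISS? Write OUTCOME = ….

0: 0xaf (blk 10, set 0) → MISS  vc=[]
1: 0xa0 (blk 10, set 0) → L1-HIT  vc=[]
2: 0x8c (blk 8, set 0) → MISS  vc=[10]
3: 0xc2 (blk 12, set 0) → MISS  vc=[10, 8]
4: 0xca (blk 12, set 0) → L1-HIT  vc=[10, 8]
5: 0xa1 (blk 10, set 0) → VC-HIT  vc=[12, 8]
6: 0xc7 (blk 12, set 0) → VC-HIT  vc=[10, 8]
7: 0x85 (blk 8, set 0) → VC-HIT  vc=[10, 12]
8: 0xa2 (blk 10, set 0) → VC-HIT  vc=[8, 12]
9: 0xc7 (blk 12, set 0) → VC-HIT  vc=[8, 10]
10: 0xac (blk 10, set 0) → VC-HIT  vc=[8, 12]
11: 0xa5 (blk 10, set 0) → L1-HIT  vc=[8, 12]
12: 0xae (blk 10, set 0) → L1-HIT  vc=[8, 12]
13: 0x8e (blk 8, set 0) → VC-HIT  vc=[10, 12]

OUTCOME = VC-HIT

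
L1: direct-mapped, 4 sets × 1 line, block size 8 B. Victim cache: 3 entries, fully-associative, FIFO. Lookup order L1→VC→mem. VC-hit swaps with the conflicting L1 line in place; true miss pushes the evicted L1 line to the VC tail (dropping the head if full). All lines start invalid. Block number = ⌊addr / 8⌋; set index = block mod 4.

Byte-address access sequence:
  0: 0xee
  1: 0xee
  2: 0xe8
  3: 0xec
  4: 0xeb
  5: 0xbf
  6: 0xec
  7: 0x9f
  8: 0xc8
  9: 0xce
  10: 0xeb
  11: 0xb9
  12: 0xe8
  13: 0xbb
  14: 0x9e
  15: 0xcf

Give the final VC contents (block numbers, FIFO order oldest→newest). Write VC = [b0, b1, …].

  [0] addr=0xee blk=29 s=1: MISS | VC []
  [1] addr=0xee blk=29 s=1: L1-HIT | VC []
  [2] addr=0xe8 blk=29 s=1: L1-HIT | VC []
  [3] addr=0xec blk=29 s=1: L1-HIT | VC []
  [4] addr=0xeb blk=29 s=1: L1-HIT | VC []
  [5] addr=0xbf blk=23 s=3: MISS | VC []
  [6] addr=0xec blk=29 s=1: L1-HIT | VC []
  [7] addr=0x9f blk=19 s=3: MISS | VC [23]
  [8] addr=0xc8 blk=25 s=1: MISS | VC [23, 29]
  [9] addr=0xce blk=25 s=1: L1-HIT | VC [23, 29]
  [10] addr=0xeb blk=29 s=1: VC-HIT | VC [23, 25]
  [11] addr=0xb9 blk=23 s=3: VC-HIT | VC [19, 25]
  [12] addr=0xe8 blk=29 s=1: L1-HIT | VC [19, 25]
  [13] addr=0xbb blk=23 s=3: L1-HIT | VC [19, 25]
  [14] addr=0x9e blk=19 s=3: VC-HIT | VC [23, 25]
  [15] addr=0xcf blk=25 s=1: VC-HIT | VC [23, 29]

VC = [23, 29]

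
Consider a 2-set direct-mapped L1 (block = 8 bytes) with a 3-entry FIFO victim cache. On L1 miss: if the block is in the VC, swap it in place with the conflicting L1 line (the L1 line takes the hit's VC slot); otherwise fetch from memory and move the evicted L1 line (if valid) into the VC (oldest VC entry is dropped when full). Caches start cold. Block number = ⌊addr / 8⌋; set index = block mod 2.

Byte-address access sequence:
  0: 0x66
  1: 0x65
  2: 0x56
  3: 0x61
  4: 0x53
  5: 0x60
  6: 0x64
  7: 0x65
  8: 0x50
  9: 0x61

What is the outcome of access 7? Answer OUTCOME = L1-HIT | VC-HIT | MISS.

OUTCOME = L1-HIT

0: 0x66 (blk 12, set 0) → MISS  vc=[]
1: 0x65 (blk 12, set 0) → L1-HIT  vc=[]
2: 0x56 (blk 10, set 0) → MISS  vc=[12]
3: 0x61 (blk 12, set 0) → VC-HIT  vc=[10]
4: 0x53 (blk 10, set 0) → VC-HIT  vc=[12]
5: 0x60 (blk 12, set 0) → VC-HIT  vc=[10]
6: 0x64 (blk 12, set 0) → L1-HIT  vc=[10]
7: 0x65 (blk 12, set 0) → L1-HIT  vc=[10]
8: 0x50 (blk 10, set 0) → VC-HIT  vc=[12]
9: 0x61 (blk 12, set 0) → VC-HIT  vc=[10]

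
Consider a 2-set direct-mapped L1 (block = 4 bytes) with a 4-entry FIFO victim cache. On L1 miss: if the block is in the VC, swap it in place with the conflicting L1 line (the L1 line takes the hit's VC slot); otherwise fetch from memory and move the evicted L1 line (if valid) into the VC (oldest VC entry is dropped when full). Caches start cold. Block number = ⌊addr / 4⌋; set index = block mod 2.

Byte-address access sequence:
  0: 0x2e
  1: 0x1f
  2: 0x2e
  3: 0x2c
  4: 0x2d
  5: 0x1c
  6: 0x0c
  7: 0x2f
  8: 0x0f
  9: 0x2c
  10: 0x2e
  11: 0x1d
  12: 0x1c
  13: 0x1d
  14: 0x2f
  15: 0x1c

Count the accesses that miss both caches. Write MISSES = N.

  [0] addr=0x2e blk=11 s=1: MISS | VC []
  [1] addr=0x1f blk=7 s=1: MISS | VC [11]
  [2] addr=0x2e blk=11 s=1: VC-HIT | VC [7]
  [3] addr=0x2c blk=11 s=1: L1-HIT | VC [7]
  [4] addr=0x2d blk=11 s=1: L1-HIT | VC [7]
  [5] addr=0x1c blk=7 s=1: VC-HIT | VC [11]
  [6] addr=0xc blk=3 s=1: MISS | VC [11, 7]
  [7] addr=0x2f blk=11 s=1: VC-HIT | VC [3, 7]
  [8] addr=0xf blk=3 s=1: VC-HIT | VC [11, 7]
  [9] addr=0x2c blk=11 s=1: VC-HIT | VC [3, 7]
  [10] addr=0x2e blk=11 s=1: L1-HIT | VC [3, 7]
  [11] addr=0x1d blk=7 s=1: VC-HIT | VC [3, 11]
  [12] addr=0x1c blk=7 s=1: L1-HIT | VC [3, 11]
  [13] addr=0x1d blk=7 s=1: L1-HIT | VC [3, 11]
  [14] addr=0x2f blk=11 s=1: VC-HIT | VC [3, 7]
  [15] addr=0x1c blk=7 s=1: VC-HIT | VC [3, 11]

MISSES = 3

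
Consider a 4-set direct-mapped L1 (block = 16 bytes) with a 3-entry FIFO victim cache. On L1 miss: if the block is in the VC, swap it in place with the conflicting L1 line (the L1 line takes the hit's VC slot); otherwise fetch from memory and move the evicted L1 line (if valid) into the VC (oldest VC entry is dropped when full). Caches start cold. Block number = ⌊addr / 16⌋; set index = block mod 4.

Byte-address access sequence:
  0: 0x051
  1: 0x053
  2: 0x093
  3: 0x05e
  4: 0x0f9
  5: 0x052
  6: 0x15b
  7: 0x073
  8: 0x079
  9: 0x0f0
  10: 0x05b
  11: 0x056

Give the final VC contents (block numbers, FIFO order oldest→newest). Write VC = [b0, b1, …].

VC = [9, 21, 7]

0: 0x51 (blk 5, set 1) → MISS  vc=[]
1: 0x53 (blk 5, set 1) → L1-HIT  vc=[]
2: 0x93 (blk 9, set 1) → MISS  vc=[5]
3: 0x5e (blk 5, set 1) → VC-HIT  vc=[9]
4: 0xf9 (blk 15, set 3) → MISS  vc=[9]
5: 0x52 (blk 5, set 1) → L1-HIT  vc=[9]
6: 0x15b (blk 21, set 1) → MISS  vc=[9, 5]
7: 0x73 (blk 7, set 3) → MISS  vc=[9, 5, 15]
8: 0x79 (blk 7, set 3) → L1-HIT  vc=[9, 5, 15]
9: 0xf0 (blk 15, set 3) → VC-HIT  vc=[9, 5, 7]
10: 0x5b (blk 5, set 1) → VC-HIT  vc=[9, 21, 7]
11: 0x56 (blk 5, set 1) → L1-HIT  vc=[9, 21, 7]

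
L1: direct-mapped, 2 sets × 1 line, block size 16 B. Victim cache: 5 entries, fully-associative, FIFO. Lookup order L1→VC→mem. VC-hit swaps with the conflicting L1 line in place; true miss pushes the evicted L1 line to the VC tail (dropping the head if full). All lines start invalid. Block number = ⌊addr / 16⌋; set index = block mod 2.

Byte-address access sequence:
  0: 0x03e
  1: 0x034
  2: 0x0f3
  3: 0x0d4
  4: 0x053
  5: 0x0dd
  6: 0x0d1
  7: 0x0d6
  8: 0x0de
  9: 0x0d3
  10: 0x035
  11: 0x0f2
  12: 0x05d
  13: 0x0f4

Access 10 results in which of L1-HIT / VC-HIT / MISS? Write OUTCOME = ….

OUTCOME = VC-HIT

0: 0x3e (blk 3, set 1) → MISS  vc=[]
1: 0x34 (blk 3, set 1) → L1-HIT  vc=[]
2: 0xf3 (blk 15, set 1) → MISS  vc=[3]
3: 0xd4 (blk 13, set 1) → MISS  vc=[3, 15]
4: 0x53 (blk 5, set 1) → MISS  vc=[3, 15, 13]
5: 0xdd (blk 13, set 1) → VC-HIT  vc=[3, 15, 5]
6: 0xd1 (blk 13, set 1) → L1-HIT  vc=[3, 15, 5]
7: 0xd6 (blk 13, set 1) → L1-HIT  vc=[3, 15, 5]
8: 0xde (blk 13, set 1) → L1-HIT  vc=[3, 15, 5]
9: 0xd3 (blk 13, set 1) → L1-HIT  vc=[3, 15, 5]
10: 0x35 (blk 3, set 1) → VC-HIT  vc=[13, 15, 5]
11: 0xf2 (blk 15, set 1) → VC-HIT  vc=[13, 3, 5]
12: 0x5d (blk 5, set 1) → VC-HIT  vc=[13, 3, 15]
13: 0xf4 (blk 15, set 1) → VC-HIT  vc=[13, 3, 5]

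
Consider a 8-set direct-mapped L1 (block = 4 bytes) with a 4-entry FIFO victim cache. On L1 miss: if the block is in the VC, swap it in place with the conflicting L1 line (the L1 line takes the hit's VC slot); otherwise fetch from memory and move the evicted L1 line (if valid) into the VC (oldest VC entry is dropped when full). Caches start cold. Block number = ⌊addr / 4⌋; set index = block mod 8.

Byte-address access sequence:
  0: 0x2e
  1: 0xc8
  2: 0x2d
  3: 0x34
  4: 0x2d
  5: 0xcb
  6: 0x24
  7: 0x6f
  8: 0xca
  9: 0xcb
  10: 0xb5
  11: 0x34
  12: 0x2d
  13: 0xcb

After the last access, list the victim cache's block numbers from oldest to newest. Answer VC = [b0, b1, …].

VC = [27, 45]

  [0] addr=0x2e blk=11 s=3: MISS | VC []
  [1] addr=0xc8 blk=50 s=2: MISS | VC []
  [2] addr=0x2d blk=11 s=3: L1-HIT | VC []
  [3] addr=0x34 blk=13 s=5: MISS | VC []
  [4] addr=0x2d blk=11 s=3: L1-HIT | VC []
  [5] addr=0xcb blk=50 s=2: L1-HIT | VC []
  [6] addr=0x24 blk=9 s=1: MISS | VC []
  [7] addr=0x6f blk=27 s=3: MISS | VC [11]
  [8] addr=0xca blk=50 s=2: L1-HIT | VC [11]
  [9] addr=0xcb blk=50 s=2: L1-HIT | VC [11]
  [10] addr=0xb5 blk=45 s=5: MISS | VC [11, 13]
  [11] addr=0x34 blk=13 s=5: VC-HIT | VC [11, 45]
  [12] addr=0x2d blk=11 s=3: VC-HIT | VC [27, 45]
  [13] addr=0xcb blk=50 s=2: L1-HIT | VC [27, 45]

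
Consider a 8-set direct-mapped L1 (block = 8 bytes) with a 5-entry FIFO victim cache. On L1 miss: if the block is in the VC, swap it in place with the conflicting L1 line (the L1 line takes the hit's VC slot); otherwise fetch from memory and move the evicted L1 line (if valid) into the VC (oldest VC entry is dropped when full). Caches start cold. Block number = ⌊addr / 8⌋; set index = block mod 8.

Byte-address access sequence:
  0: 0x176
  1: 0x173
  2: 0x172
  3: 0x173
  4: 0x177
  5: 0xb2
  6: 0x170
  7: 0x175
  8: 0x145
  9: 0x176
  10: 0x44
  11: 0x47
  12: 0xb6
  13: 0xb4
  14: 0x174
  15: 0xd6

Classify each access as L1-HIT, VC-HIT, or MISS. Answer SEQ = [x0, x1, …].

#0 0x176→b46/s6 MISS; vc=[]
#1 0x173→b46/s6 L1-HIT; vc=[]
#2 0x172→b46/s6 L1-HIT; vc=[]
#3 0x173→b46/s6 L1-HIT; vc=[]
#4 0x177→b46/s6 L1-HIT; vc=[]
#5 0xb2→b22/s6 MISS; vc=[46]
#6 0x170→b46/s6 VC-HIT; vc=[22]
#7 0x175→b46/s6 L1-HIT; vc=[22]
#8 0x145→b40/s0 MISS; vc=[22]
#9 0x176→b46/s6 L1-HIT; vc=[22]
#10 0x44→b8/s0 MISS; vc=[22,40]
#11 0x47→b8/s0 L1-HIT; vc=[22,40]
#12 0xb6→b22/s6 VC-HIT; vc=[46,40]
#13 0xb4→b22/s6 L1-HIT; vc=[46,40]
#14 0x174→b46/s6 VC-HIT; vc=[22,40]
#15 0xd6→b26/s2 MISS; vc=[22,40]

SEQ = [MISS, L1-HIT, L1-HIT, L1-HIT, L1-HIT, MISS, VC-HIT, L1-HIT, MISS, L1-HIT, MISS, L1-HIT, VC-HIT, L1-HIT, VC-HIT, MISS]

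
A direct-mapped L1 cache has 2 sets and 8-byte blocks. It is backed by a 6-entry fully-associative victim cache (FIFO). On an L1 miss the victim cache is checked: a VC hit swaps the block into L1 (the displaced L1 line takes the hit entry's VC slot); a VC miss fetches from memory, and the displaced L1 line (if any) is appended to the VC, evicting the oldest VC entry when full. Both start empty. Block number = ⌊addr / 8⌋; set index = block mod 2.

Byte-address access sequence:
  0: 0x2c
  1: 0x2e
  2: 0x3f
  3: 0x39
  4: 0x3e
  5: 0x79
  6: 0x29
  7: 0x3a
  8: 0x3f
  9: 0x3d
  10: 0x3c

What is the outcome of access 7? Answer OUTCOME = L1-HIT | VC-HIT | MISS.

  [0] addr=0x2c blk=5 s=1: MISS | VC []
  [1] addr=0x2e blk=5 s=1: L1-HIT | VC []
  [2] addr=0x3f blk=7 s=1: MISS | VC [5]
  [3] addr=0x39 blk=7 s=1: L1-HIT | VC [5]
  [4] addr=0x3e blk=7 s=1: L1-HIT | VC [5]
  [5] addr=0x79 blk=15 s=1: MISS | VC [5, 7]
  [6] addr=0x29 blk=5 s=1: VC-HIT | VC [15, 7]
  [7] addr=0x3a blk=7 s=1: VC-HIT | VC [15, 5]
  [8] addr=0x3f blk=7 s=1: L1-HIT | VC [15, 5]
  [9] addr=0x3d blk=7 s=1: L1-HIT | VC [15, 5]
  [10] addr=0x3c blk=7 s=1: L1-HIT | VC [15, 5]

OUTCOME = VC-HIT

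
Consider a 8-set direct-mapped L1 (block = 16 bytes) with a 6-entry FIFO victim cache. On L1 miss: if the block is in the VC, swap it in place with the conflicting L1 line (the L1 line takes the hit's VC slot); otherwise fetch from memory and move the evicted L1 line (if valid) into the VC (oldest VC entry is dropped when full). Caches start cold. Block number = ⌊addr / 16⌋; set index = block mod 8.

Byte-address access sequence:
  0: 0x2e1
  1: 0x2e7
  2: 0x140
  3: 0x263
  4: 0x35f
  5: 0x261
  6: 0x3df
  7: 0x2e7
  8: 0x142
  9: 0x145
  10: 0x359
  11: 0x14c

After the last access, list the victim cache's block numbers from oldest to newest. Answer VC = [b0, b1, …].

  [0] addr=0x2e1 blk=46 s=6: MISS | VC []
  [1] addr=0x2e7 blk=46 s=6: L1-HIT | VC []
  [2] addr=0x140 blk=20 s=4: MISS | VC []
  [3] addr=0x263 blk=38 s=6: MISS | VC [46]
  [4] addr=0x35f blk=53 s=5: MISS | VC [46]
  [5] addr=0x261 blk=38 s=6: L1-HIT | VC [46]
  [6] addr=0x3df blk=61 s=5: MISS | VC [46, 53]
  [7] addr=0x2e7 blk=46 s=6: VC-HIT | VC [38, 53]
  [8] addr=0x142 blk=20 s=4: L1-HIT | VC [38, 53]
  [9] addr=0x145 blk=20 s=4: L1-HIT | VC [38, 53]
  [10] addr=0x359 blk=53 s=5: VC-HIT | VC [38, 61]
  [11] addr=0x14c blk=20 s=4: L1-HIT | VC [38, 61]

VC = [38, 61]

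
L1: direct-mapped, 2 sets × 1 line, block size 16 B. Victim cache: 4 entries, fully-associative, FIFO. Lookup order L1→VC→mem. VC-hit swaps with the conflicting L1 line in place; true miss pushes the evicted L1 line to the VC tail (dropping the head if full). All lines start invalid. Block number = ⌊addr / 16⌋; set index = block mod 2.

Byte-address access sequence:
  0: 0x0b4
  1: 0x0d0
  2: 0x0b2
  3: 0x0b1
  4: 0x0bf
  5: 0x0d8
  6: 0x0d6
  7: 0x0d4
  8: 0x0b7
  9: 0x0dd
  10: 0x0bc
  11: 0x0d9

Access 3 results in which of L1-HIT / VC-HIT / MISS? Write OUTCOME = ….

OUTCOME = L1-HIT

#0 0xb4→b11/s1 MISS; vc=[]
#1 0xd0→b13/s1 MISS; vc=[11]
#2 0xb2→b11/s1 VC-HIT; vc=[13]
#3 0xb1→b11/s1 L1-HIT; vc=[13]
#4 0xbf→b11/s1 L1-HIT; vc=[13]
#5 0xd8→b13/s1 VC-HIT; vc=[11]
#6 0xd6→b13/s1 L1-HIT; vc=[11]
#7 0xd4→b13/s1 L1-HIT; vc=[11]
#8 0xb7→b11/s1 VC-HIT; vc=[13]
#9 0xdd→b13/s1 VC-HIT; vc=[11]
#10 0xbc→b11/s1 VC-HIT; vc=[13]
#11 0xd9→b13/s1 VC-HIT; vc=[11]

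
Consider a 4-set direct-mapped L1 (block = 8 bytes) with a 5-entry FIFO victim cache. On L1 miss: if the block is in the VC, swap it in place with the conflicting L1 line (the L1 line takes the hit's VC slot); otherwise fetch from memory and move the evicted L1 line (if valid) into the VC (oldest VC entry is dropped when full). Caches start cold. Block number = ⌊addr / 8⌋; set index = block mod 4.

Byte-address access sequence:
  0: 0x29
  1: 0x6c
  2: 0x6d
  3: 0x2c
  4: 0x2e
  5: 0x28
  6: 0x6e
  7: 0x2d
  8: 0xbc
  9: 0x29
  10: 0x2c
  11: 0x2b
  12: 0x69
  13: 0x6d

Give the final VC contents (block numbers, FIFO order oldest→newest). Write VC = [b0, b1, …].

VC = [5]

0: 0x29 (blk 5, set 1) → MISS  vc=[]
1: 0x6c (blk 13, set 1) → MISS  vc=[5]
2: 0x6d (blk 13, set 1) → L1-HIT  vc=[5]
3: 0x2c (blk 5, set 1) → VC-HIT  vc=[13]
4: 0x2e (blk 5, set 1) → L1-HIT  vc=[13]
5: 0x28 (blk 5, set 1) → L1-HIT  vc=[13]
6: 0x6e (blk 13, set 1) → VC-HIT  vc=[5]
7: 0x2d (blk 5, set 1) → VC-HIT  vc=[13]
8: 0xbc (blk 23, set 3) → MISS  vc=[13]
9: 0x29 (blk 5, set 1) → L1-HIT  vc=[13]
10: 0x2c (blk 5, set 1) → L1-HIT  vc=[13]
11: 0x2b (blk 5, set 1) → L1-HIT  vc=[13]
12: 0x69 (blk 13, set 1) → VC-HIT  vc=[5]
13: 0x6d (blk 13, set 1) → L1-HIT  vc=[5]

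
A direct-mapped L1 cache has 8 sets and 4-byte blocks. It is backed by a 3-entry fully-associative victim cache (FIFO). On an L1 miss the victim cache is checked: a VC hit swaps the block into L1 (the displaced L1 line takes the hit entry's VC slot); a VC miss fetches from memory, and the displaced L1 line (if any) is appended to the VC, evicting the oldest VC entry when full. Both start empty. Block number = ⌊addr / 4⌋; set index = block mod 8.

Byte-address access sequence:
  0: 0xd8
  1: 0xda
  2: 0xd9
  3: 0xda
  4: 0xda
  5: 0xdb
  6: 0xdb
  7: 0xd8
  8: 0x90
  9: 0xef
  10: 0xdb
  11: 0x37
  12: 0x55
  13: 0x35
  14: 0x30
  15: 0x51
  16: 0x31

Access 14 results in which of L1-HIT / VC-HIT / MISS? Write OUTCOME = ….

OUTCOME = MISS

#0 0xd8→b54/s6 MISS; vc=[]
#1 0xda→b54/s6 L1-HIT; vc=[]
#2 0xd9→b54/s6 L1-HIT; vc=[]
#3 0xda→b54/s6 L1-HIT; vc=[]
#4 0xda→b54/s6 L1-HIT; vc=[]
#5 0xdb→b54/s6 L1-HIT; vc=[]
#6 0xdb→b54/s6 L1-HIT; vc=[]
#7 0xd8→b54/s6 L1-HIT; vc=[]
#8 0x90→b36/s4 MISS; vc=[]
#9 0xef→b59/s3 MISS; vc=[]
#10 0xdb→b54/s6 L1-HIT; vc=[]
#11 0x37→b13/s5 MISS; vc=[]
#12 0x55→b21/s5 MISS; vc=[13]
#13 0x35→b13/s5 VC-HIT; vc=[21]
#14 0x30→b12/s4 MISS; vc=[21,36]
#15 0x51→b20/s4 MISS; vc=[21,36,12]
#16 0x31→b12/s4 VC-HIT; vc=[21,36,20]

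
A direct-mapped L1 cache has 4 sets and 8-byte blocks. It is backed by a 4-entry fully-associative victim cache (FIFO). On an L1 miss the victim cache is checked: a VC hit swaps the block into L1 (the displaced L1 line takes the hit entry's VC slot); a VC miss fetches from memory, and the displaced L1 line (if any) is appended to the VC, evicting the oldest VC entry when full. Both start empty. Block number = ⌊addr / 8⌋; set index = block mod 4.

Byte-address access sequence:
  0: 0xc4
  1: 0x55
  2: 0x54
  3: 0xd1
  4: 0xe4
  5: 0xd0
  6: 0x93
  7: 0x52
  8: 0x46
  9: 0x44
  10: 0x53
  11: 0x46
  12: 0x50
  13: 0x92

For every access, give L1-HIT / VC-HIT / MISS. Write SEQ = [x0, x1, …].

SEQ = [MISS, MISS, L1-HIT, MISS, MISS, L1-HIT, MISS, VC-HIT, MISS, L1-HIT, L1-HIT, L1-HIT, L1-HIT, VC-HIT]

0: 0xc4 (blk 24, set 0) → MISS  vc=[]
1: 0x55 (blk 10, set 2) → MISS  vc=[]
2: 0x54 (blk 10, set 2) → L1-HIT  vc=[]
3: 0xd1 (blk 26, set 2) → MISS  vc=[10]
4: 0xe4 (blk 28, set 0) → MISS  vc=[10, 24]
5: 0xd0 (blk 26, set 2) → L1-HIT  vc=[10, 24]
6: 0x93 (blk 18, set 2) → MISS  vc=[10, 24, 26]
7: 0x52 (blk 10, set 2) → VC-HIT  vc=[18, 24, 26]
8: 0x46 (blk 8, set 0) → MISS  vc=[18, 24, 26, 28]
9: 0x44 (blk 8, set 0) → L1-HIT  vc=[18, 24, 26, 28]
10: 0x53 (blk 10, set 2) → L1-HIT  vc=[18, 24, 26, 28]
11: 0x46 (blk 8, set 0) → L1-HIT  vc=[18, 24, 26, 28]
12: 0x50 (blk 10, set 2) → L1-HIT  vc=[18, 24, 26, 28]
13: 0x92 (blk 18, set 2) → VC-HIT  vc=[10, 24, 26, 28]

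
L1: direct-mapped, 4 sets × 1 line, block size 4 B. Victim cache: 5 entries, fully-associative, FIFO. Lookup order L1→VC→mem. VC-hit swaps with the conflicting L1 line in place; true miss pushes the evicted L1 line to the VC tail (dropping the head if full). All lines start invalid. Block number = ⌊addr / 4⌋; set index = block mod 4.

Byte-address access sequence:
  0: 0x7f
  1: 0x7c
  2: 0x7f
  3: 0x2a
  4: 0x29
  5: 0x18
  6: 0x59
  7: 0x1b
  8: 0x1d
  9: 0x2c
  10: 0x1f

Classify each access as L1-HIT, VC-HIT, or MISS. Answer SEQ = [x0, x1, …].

0: 0x7f (blk 31, set 3) → MISS  vc=[]
1: 0x7c (blk 31, set 3) → L1-HIT  vc=[]
2: 0x7f (blk 31, set 3) → L1-HIT  vc=[]
3: 0x2a (blk 10, set 2) → MISS  vc=[]
4: 0x29 (blk 10, set 2) → L1-HIT  vc=[]
5: 0x18 (blk 6, set 2) → MISS  vc=[10]
6: 0x59 (blk 22, set 2) → MISS  vc=[10, 6]
7: 0x1b (blk 6, set 2) → VC-HIT  vc=[10, 22]
8: 0x1d (blk 7, set 3) → MISS  vc=[10, 22, 31]
9: 0x2c (blk 11, set 3) → MISS  vc=[10, 22, 31, 7]
10: 0x1f (blk 7, set 3) → VC-HIT  vc=[10, 22, 31, 11]

SEQ = [MISS, L1-HIT, L1-HIT, MISS, L1-HIT, MISS, MISS, VC-HIT, MISS, MISS, VC-HIT]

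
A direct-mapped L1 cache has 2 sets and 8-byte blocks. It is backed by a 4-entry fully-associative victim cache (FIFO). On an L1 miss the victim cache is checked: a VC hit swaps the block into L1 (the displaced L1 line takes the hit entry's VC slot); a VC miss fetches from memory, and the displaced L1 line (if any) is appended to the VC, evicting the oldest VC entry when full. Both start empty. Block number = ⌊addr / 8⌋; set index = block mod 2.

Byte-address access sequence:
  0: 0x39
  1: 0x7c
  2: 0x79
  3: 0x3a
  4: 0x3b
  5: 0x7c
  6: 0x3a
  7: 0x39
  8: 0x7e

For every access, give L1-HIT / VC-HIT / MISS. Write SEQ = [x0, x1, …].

#0 0x39→b7/s1 MISS; vc=[]
#1 0x7c→b15/s1 MISS; vc=[7]
#2 0x79→b15/s1 L1-HIT; vc=[7]
#3 0x3a→b7/s1 VC-HIT; vc=[15]
#4 0x3b→b7/s1 L1-HIT; vc=[15]
#5 0x7c→b15/s1 VC-HIT; vc=[7]
#6 0x3a→b7/s1 VC-HIT; vc=[15]
#7 0x39→b7/s1 L1-HIT; vc=[15]
#8 0x7e→b15/s1 VC-HIT; vc=[7]

SEQ = [MISS, MISS, L1-HIT, VC-HIT, L1-HIT, VC-HIT, VC-HIT, L1-HIT, VC-HIT]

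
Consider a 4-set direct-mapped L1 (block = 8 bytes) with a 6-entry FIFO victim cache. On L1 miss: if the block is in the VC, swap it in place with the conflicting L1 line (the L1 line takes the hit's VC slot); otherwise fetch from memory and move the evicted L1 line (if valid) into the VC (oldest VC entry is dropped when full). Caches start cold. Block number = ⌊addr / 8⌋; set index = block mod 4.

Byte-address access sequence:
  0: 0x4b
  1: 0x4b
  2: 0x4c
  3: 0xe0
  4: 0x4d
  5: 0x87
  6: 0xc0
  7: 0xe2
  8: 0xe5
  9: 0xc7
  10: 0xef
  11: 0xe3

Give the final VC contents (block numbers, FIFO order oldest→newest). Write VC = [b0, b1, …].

VC = [24, 16, 9]

0: 0x4b (blk 9, set 1) → MISS  vc=[]
1: 0x4b (blk 9, set 1) → L1-HIT  vc=[]
2: 0x4c (blk 9, set 1) → L1-HIT  vc=[]
3: 0xe0 (blk 28, set 0) → MISS  vc=[]
4: 0x4d (blk 9, set 1) → L1-HIT  vc=[]
5: 0x87 (blk 16, set 0) → MISS  vc=[28]
6: 0xc0 (blk 24, set 0) → MISS  vc=[28, 16]
7: 0xe2 (blk 28, set 0) → VC-HIT  vc=[24, 16]
8: 0xe5 (blk 28, set 0) → L1-HIT  vc=[24, 16]
9: 0xc7 (blk 24, set 0) → VC-HIT  vc=[28, 16]
10: 0xef (blk 29, set 1) → MISS  vc=[28, 16, 9]
11: 0xe3 (blk 28, set 0) → VC-HIT  vc=[24, 16, 9]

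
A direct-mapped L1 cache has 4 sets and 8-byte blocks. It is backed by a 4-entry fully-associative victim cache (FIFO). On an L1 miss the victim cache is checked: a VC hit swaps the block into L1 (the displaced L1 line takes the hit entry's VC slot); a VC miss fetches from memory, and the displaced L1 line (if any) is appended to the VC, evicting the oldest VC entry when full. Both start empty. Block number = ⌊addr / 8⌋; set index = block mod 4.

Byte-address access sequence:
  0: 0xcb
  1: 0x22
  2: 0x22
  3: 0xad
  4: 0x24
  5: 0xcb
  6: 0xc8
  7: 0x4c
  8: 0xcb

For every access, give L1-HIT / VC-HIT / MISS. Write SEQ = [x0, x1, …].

  [0] addr=0xcb blk=25 s=1: MISS | VC []
  [1] addr=0x22 blk=4 s=0: MISS | VC []
  [2] addr=0x22 blk=4 s=0: L1-HIT | VC []
  [3] addr=0xad blk=21 s=1: MISS | VC [25]
  [4] addr=0x24 blk=4 s=0: L1-HIT | VC [25]
  [5] addr=0xcb blk=25 s=1: VC-HIT | VC [21]
  [6] addr=0xc8 blk=25 s=1: L1-HIT | VC [21]
  [7] addr=0x4c blk=9 s=1: MISS | VC [21, 25]
  [8] addr=0xcb blk=25 s=1: VC-HIT | VC [21, 9]

SEQ = [MISS, MISS, L1-HIT, MISS, L1-HIT, VC-HIT, L1-HIT, MISS, VC-HIT]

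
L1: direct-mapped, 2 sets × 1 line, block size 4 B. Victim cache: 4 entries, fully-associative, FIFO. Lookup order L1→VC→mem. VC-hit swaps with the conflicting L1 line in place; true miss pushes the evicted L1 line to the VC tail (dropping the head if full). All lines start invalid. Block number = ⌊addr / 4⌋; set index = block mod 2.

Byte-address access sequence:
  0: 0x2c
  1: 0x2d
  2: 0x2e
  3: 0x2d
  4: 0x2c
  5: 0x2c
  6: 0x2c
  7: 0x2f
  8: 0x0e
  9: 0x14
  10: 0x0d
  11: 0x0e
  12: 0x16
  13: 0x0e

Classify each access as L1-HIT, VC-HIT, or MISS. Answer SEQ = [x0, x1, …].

SEQ = [MISS, L1-HIT, L1-HIT, L1-HIT, L1-HIT, L1-HIT, L1-HIT, L1-HIT, MISS, MISS, VC-HIT, L1-HIT, VC-HIT, VC-HIT]

  [0] addr=0x2c blk=11 s=1: MISS | VC []
  [1] addr=0x2d blk=11 s=1: L1-HIT | VC []
  [2] addr=0x2e blk=11 s=1: L1-HIT | VC []
  [3] addr=0x2d blk=11 s=1: L1-HIT | VC []
  [4] addr=0x2c blk=11 s=1: L1-HIT | VC []
  [5] addr=0x2c blk=11 s=1: L1-HIT | VC []
  [6] addr=0x2c blk=11 s=1: L1-HIT | VC []
  [7] addr=0x2f blk=11 s=1: L1-HIT | VC []
  [8] addr=0xe blk=3 s=1: MISS | VC [11]
  [9] addr=0x14 blk=5 s=1: MISS | VC [11, 3]
  [10] addr=0xd blk=3 s=1: VC-HIT | VC [11, 5]
  [11] addr=0xe blk=3 s=1: L1-HIT | VC [11, 5]
  [12] addr=0x16 blk=5 s=1: VC-HIT | VC [11, 3]
  [13] addr=0xe blk=3 s=1: VC-HIT | VC [11, 5]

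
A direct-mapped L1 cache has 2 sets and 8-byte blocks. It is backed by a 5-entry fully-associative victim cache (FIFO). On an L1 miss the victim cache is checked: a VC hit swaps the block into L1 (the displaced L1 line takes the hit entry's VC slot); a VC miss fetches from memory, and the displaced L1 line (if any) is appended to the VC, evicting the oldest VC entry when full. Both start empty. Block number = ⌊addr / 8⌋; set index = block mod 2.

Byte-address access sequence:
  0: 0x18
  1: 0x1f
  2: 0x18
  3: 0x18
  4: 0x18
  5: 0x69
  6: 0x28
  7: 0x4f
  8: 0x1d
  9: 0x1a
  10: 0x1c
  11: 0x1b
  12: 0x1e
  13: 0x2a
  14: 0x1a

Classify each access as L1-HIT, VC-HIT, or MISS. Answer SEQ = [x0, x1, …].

SEQ = [MISS, L1-HIT, L1-HIT, L1-HIT, L1-HIT, MISS, MISS, MISS, VC-HIT, L1-HIT, L1-HIT, L1-HIT, L1-HIT, VC-HIT, VC-HIT]

  [0] addr=0x18 blk=3 s=1: MISS | VC []
  [1] addr=0x1f blk=3 s=1: L1-HIT | VC []
  [2] addr=0x18 blk=3 s=1: L1-HIT | VC []
  [3] addr=0x18 blk=3 s=1: L1-HIT | VC []
  [4] addr=0x18 blk=3 s=1: L1-HIT | VC []
  [5] addr=0x69 blk=13 s=1: MISS | VC [3]
  [6] addr=0x28 blk=5 s=1: MISS | VC [3, 13]
  [7] addr=0x4f blk=9 s=1: MISS | VC [3, 13, 5]
  [8] addr=0x1d blk=3 s=1: VC-HIT | VC [9, 13, 5]
  [9] addr=0x1a blk=3 s=1: L1-HIT | VC [9, 13, 5]
  [10] addr=0x1c blk=3 s=1: L1-HIT | VC [9, 13, 5]
  [11] addr=0x1b blk=3 s=1: L1-HIT | VC [9, 13, 5]
  [12] addr=0x1e blk=3 s=1: L1-HIT | VC [9, 13, 5]
  [13] addr=0x2a blk=5 s=1: VC-HIT | VC [9, 13, 3]
  [14] addr=0x1a blk=3 s=1: VC-HIT | VC [9, 13, 5]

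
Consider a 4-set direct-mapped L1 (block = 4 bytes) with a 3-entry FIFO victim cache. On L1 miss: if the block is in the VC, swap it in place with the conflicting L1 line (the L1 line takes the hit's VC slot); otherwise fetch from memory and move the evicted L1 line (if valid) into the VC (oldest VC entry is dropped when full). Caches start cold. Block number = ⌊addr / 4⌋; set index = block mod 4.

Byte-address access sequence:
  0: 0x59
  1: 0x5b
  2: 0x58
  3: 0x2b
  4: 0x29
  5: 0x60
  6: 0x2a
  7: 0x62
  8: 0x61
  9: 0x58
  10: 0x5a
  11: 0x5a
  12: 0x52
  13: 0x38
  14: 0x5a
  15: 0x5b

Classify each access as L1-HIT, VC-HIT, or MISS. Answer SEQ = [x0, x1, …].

SEQ = [MISS, L1-HIT, L1-HIT, MISS, L1-HIT, MISS, L1-HIT, L1-HIT, L1-HIT, VC-HIT, L1-HIT, L1-HIT, MISS, MISS, VC-HIT, L1-HIT]

  [0] addr=0x59 blk=22 s=2: MISS | VC []
  [1] addr=0x5b blk=22 s=2: L1-HIT | VC []
  [2] addr=0x58 blk=22 s=2: L1-HIT | VC []
  [3] addr=0x2b blk=10 s=2: MISS | VC [22]
  [4] addr=0x29 blk=10 s=2: L1-HIT | VC [22]
  [5] addr=0x60 blk=24 s=0: MISS | VC [22]
  [6] addr=0x2a blk=10 s=2: L1-HIT | VC [22]
  [7] addr=0x62 blk=24 s=0: L1-HIT | VC [22]
  [8] addr=0x61 blk=24 s=0: L1-HIT | VC [22]
  [9] addr=0x58 blk=22 s=2: VC-HIT | VC [10]
  [10] addr=0x5a blk=22 s=2: L1-HIT | VC [10]
  [11] addr=0x5a blk=22 s=2: L1-HIT | VC [10]
  [12] addr=0x52 blk=20 s=0: MISS | VC [10, 24]
  [13] addr=0x38 blk=14 s=2: MISS | VC [10, 24, 22]
  [14] addr=0x5a blk=22 s=2: VC-HIT | VC [10, 24, 14]
  [15] addr=0x5b blk=22 s=2: L1-HIT | VC [10, 24, 14]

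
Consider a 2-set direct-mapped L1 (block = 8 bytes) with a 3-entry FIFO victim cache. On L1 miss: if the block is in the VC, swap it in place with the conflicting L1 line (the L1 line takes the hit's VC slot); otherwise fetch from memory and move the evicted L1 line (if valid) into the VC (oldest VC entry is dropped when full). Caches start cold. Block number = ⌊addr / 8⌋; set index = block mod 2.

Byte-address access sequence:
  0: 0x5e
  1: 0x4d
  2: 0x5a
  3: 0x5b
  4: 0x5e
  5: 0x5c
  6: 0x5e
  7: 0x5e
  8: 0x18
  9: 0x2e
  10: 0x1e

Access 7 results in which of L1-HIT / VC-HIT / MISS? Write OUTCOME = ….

OUTCOME = L1-HIT

#0 0x5e→b11/s1 MISS; vc=[]
#1 0x4d→b9/s1 MISS; vc=[11]
#2 0x5a→b11/s1 VC-HIT; vc=[9]
#3 0x5b→b11/s1 L1-HIT; vc=[9]
#4 0x5e→b11/s1 L1-HIT; vc=[9]
#5 0x5c→b11/s1 L1-HIT; vc=[9]
#6 0x5e→b11/s1 L1-HIT; vc=[9]
#7 0x5e→b11/s1 L1-HIT; vc=[9]
#8 0x18→b3/s1 MISS; vc=[9,11]
#9 0x2e→b5/s1 MISS; vc=[9,11,3]
#10 0x1e→b3/s1 VC-HIT; vc=[9,11,5]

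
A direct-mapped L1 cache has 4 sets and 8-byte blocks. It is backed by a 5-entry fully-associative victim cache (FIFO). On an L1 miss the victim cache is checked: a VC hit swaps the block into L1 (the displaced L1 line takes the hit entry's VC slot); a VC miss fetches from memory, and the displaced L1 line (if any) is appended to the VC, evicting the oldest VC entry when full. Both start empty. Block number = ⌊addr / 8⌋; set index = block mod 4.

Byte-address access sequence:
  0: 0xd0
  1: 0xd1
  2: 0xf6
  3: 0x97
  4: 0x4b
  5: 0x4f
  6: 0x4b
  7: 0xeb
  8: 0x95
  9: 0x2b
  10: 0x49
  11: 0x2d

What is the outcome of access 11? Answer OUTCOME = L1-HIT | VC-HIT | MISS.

OUTCOME = VC-HIT

0: 0xd0 (blk 26, set 2) → MISS  vc=[]
1: 0xd1 (blk 26, set 2) → L1-HIT  vc=[]
2: 0xf6 (blk 30, set 2) → MISS  vc=[26]
3: 0x97 (blk 18, set 2) → MISS  vc=[26, 30]
4: 0x4b (blk 9, set 1) → MISS  vc=[26, 30]
5: 0x4f (blk 9, set 1) → L1-HIT  vc=[26, 30]
6: 0x4b (blk 9, set 1) → L1-HIT  vc=[26, 30]
7: 0xeb (blk 29, set 1) → MISS  vc=[26, 30, 9]
8: 0x95 (blk 18, set 2) → L1-HIT  vc=[26, 30, 9]
9: 0x2b (blk 5, set 1) → MISS  vc=[26, 30, 9, 29]
10: 0x49 (blk 9, set 1) → VC-HIT  vc=[26, 30, 5, 29]
11: 0x2d (blk 5, set 1) → VC-HIT  vc=[26, 30, 9, 29]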